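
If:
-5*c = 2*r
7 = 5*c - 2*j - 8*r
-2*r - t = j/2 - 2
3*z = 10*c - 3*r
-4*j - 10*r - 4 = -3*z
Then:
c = 4/3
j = 79/6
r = -10/3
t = 25/12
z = 70/9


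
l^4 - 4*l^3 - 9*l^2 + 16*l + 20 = (l - 5)*(l - 2)*(l + 1)*(l + 2)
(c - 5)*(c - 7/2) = c^2 - 17*c/2 + 35/2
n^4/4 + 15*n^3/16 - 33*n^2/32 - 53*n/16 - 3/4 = (n/4 + 1)*(n - 2)*(n + 1/4)*(n + 3/2)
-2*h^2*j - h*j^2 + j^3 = j*(-2*h + j)*(h + j)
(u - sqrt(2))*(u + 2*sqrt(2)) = u^2 + sqrt(2)*u - 4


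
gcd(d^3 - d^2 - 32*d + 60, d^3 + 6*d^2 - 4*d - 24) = d^2 + 4*d - 12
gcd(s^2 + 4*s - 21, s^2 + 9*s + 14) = s + 7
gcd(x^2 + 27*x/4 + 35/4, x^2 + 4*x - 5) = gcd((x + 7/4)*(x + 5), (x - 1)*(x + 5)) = x + 5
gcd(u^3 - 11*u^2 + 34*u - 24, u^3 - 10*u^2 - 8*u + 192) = u - 6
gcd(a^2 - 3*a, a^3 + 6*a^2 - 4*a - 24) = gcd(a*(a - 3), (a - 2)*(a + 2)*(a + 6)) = 1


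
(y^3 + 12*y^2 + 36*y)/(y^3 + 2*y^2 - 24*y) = (y + 6)/(y - 4)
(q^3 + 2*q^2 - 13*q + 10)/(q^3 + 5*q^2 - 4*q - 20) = (q - 1)/(q + 2)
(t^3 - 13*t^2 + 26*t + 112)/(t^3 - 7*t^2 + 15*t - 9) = (t^3 - 13*t^2 + 26*t + 112)/(t^3 - 7*t^2 + 15*t - 9)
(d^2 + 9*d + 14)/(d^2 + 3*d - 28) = (d + 2)/(d - 4)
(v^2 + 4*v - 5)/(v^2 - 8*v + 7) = (v + 5)/(v - 7)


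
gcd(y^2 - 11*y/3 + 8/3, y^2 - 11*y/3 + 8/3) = y^2 - 11*y/3 + 8/3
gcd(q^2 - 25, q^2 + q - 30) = q - 5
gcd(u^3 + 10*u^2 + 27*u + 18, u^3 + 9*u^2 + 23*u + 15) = u^2 + 4*u + 3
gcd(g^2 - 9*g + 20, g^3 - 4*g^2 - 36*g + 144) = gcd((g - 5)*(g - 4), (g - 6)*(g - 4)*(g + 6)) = g - 4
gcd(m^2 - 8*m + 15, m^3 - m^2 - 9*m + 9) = m - 3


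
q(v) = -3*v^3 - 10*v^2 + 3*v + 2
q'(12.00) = -1533.00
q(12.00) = -6586.00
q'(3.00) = -138.00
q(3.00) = -160.00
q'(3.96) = -217.33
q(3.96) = -329.23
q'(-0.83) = 13.40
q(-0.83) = -5.66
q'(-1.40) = 13.36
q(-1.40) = -13.57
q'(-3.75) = -48.56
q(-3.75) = 8.33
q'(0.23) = -2.08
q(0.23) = 2.12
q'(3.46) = -173.94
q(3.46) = -231.60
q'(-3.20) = -25.16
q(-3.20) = -11.70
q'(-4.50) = -89.25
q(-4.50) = 59.38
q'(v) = -9*v^2 - 20*v + 3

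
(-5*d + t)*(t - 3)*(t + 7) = -5*d*t^2 - 20*d*t + 105*d + t^3 + 4*t^2 - 21*t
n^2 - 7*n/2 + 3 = (n - 2)*(n - 3/2)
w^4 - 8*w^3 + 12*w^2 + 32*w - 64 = (w - 4)^2*(w - 2)*(w + 2)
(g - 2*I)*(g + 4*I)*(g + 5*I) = g^3 + 7*I*g^2 - 2*g + 40*I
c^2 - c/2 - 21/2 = (c - 7/2)*(c + 3)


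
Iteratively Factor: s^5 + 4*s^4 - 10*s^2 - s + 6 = (s - 1)*(s^4 + 5*s^3 + 5*s^2 - 5*s - 6) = (s - 1)*(s + 3)*(s^3 + 2*s^2 - s - 2) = (s - 1)*(s + 1)*(s + 3)*(s^2 + s - 2) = (s - 1)^2*(s + 1)*(s + 3)*(s + 2)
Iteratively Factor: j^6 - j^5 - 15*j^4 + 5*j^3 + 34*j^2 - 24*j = (j + 3)*(j^5 - 4*j^4 - 3*j^3 + 14*j^2 - 8*j) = (j - 1)*(j + 3)*(j^4 - 3*j^3 - 6*j^2 + 8*j) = j*(j - 1)*(j + 3)*(j^3 - 3*j^2 - 6*j + 8) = j*(j - 1)*(j + 2)*(j + 3)*(j^2 - 5*j + 4) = j*(j - 4)*(j - 1)*(j + 2)*(j + 3)*(j - 1)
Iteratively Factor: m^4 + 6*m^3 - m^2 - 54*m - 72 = (m + 2)*(m^3 + 4*m^2 - 9*m - 36) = (m + 2)*(m + 4)*(m^2 - 9) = (m - 3)*(m + 2)*(m + 4)*(m + 3)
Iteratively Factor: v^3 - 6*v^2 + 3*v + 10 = (v - 2)*(v^2 - 4*v - 5) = (v - 5)*(v - 2)*(v + 1)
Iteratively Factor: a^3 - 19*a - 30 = (a + 3)*(a^2 - 3*a - 10) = (a + 2)*(a + 3)*(a - 5)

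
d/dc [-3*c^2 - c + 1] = -6*c - 1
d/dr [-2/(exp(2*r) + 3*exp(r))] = 2*(2*exp(r) + 3)*exp(-r)/(exp(r) + 3)^2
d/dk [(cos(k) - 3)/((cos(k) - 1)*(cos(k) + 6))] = (cos(k)^2 - 6*cos(k) - 9)*sin(k)/((cos(k) - 1)^2*(cos(k) + 6)^2)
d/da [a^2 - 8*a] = 2*a - 8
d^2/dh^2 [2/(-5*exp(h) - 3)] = (30 - 50*exp(h))*exp(h)/(5*exp(h) + 3)^3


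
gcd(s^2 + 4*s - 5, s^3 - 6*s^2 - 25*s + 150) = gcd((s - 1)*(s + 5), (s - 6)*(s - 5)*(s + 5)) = s + 5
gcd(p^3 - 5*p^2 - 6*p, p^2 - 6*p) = p^2 - 6*p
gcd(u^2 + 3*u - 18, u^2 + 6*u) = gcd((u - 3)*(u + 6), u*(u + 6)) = u + 6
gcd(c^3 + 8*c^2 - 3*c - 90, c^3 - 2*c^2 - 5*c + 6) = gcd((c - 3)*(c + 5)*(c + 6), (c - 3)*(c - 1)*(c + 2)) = c - 3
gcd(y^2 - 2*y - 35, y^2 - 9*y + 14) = y - 7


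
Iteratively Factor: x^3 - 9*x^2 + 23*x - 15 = (x - 1)*(x^2 - 8*x + 15) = (x - 5)*(x - 1)*(x - 3)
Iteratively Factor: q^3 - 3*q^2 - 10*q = (q + 2)*(q^2 - 5*q) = (q - 5)*(q + 2)*(q)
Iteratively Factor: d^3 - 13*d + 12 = (d + 4)*(d^2 - 4*d + 3) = (d - 1)*(d + 4)*(d - 3)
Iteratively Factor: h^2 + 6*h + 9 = (h + 3)*(h + 3)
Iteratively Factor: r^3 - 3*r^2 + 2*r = (r - 1)*(r^2 - 2*r) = r*(r - 1)*(r - 2)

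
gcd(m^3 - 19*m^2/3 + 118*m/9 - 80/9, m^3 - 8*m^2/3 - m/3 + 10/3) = m^2 - 11*m/3 + 10/3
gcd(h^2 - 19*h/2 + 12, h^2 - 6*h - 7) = 1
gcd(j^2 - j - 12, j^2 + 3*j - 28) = j - 4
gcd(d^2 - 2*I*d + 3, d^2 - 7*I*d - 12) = d - 3*I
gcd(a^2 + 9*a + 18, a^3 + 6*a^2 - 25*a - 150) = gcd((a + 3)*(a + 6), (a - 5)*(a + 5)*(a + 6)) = a + 6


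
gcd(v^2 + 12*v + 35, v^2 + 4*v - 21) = v + 7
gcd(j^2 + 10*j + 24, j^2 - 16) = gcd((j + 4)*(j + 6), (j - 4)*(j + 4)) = j + 4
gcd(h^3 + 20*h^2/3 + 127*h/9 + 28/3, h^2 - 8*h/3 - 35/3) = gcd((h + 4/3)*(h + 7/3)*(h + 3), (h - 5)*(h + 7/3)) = h + 7/3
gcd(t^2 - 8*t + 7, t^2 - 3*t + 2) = t - 1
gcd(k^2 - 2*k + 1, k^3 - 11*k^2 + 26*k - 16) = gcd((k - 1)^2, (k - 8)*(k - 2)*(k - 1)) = k - 1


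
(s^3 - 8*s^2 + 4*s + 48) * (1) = s^3 - 8*s^2 + 4*s + 48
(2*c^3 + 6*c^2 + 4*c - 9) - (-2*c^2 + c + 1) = 2*c^3 + 8*c^2 + 3*c - 10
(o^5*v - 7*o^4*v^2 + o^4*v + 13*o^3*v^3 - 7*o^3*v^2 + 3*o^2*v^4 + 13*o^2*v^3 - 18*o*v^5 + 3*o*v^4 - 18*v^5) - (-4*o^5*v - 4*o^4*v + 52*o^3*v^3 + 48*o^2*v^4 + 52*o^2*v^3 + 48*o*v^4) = 5*o^5*v - 7*o^4*v^2 + 5*o^4*v - 39*o^3*v^3 - 7*o^3*v^2 - 45*o^2*v^4 - 39*o^2*v^3 - 18*o*v^5 - 45*o*v^4 - 18*v^5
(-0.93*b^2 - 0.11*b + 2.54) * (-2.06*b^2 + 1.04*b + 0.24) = 1.9158*b^4 - 0.7406*b^3 - 5.57*b^2 + 2.6152*b + 0.6096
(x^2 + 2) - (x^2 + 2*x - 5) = 7 - 2*x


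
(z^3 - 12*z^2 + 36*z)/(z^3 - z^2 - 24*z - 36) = z*(z - 6)/(z^2 + 5*z + 6)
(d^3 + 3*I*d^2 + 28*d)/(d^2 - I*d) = (d^2 + 3*I*d + 28)/(d - I)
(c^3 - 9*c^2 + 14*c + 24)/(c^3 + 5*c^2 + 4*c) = (c^2 - 10*c + 24)/(c*(c + 4))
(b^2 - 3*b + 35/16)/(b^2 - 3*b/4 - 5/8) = (4*b - 7)/(2*(2*b + 1))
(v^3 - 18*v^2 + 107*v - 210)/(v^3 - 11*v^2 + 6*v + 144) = (v^2 - 12*v + 35)/(v^2 - 5*v - 24)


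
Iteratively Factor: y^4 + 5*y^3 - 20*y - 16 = (y + 4)*(y^3 + y^2 - 4*y - 4) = (y - 2)*(y + 4)*(y^2 + 3*y + 2) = (y - 2)*(y + 2)*(y + 4)*(y + 1)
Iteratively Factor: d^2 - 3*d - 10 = (d - 5)*(d + 2)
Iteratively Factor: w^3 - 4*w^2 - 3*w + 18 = (w - 3)*(w^2 - w - 6) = (w - 3)*(w + 2)*(w - 3)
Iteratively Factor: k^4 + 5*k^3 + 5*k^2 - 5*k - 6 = (k + 3)*(k^3 + 2*k^2 - k - 2) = (k + 1)*(k + 3)*(k^2 + k - 2) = (k + 1)*(k + 2)*(k + 3)*(k - 1)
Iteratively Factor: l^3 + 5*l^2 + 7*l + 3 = (l + 1)*(l^2 + 4*l + 3) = (l + 1)*(l + 3)*(l + 1)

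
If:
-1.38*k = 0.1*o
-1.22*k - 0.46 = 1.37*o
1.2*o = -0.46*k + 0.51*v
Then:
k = 0.03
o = -0.36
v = -0.82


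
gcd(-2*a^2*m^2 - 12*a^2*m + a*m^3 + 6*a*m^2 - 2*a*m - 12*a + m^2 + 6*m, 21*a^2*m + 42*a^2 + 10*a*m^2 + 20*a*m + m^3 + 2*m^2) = 1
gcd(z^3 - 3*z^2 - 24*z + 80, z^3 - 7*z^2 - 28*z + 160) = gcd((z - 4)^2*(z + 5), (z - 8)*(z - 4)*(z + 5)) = z^2 + z - 20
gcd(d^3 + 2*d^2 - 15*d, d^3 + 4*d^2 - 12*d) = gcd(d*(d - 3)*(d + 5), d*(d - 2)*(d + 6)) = d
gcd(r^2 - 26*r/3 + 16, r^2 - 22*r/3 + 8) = r - 6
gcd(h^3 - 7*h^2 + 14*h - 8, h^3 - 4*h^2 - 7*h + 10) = h - 1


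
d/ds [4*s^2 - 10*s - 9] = 8*s - 10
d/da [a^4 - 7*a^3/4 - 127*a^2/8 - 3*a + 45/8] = 4*a^3 - 21*a^2/4 - 127*a/4 - 3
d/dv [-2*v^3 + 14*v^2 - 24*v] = -6*v^2 + 28*v - 24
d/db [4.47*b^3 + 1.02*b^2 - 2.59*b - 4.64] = 13.41*b^2 + 2.04*b - 2.59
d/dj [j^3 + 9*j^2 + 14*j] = 3*j^2 + 18*j + 14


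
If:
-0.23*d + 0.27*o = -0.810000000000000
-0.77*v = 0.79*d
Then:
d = -0.974683544303797*v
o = -0.830285982184716*v - 3.0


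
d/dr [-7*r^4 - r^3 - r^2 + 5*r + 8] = -28*r^3 - 3*r^2 - 2*r + 5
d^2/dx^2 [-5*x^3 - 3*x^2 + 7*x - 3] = -30*x - 6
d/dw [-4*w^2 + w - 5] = 1 - 8*w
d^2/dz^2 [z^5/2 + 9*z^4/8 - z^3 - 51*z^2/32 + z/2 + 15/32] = 10*z^3 + 27*z^2/2 - 6*z - 51/16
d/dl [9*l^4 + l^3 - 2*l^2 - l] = 36*l^3 + 3*l^2 - 4*l - 1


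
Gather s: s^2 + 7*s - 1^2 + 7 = s^2 + 7*s + 6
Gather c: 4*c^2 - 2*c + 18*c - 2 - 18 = 4*c^2 + 16*c - 20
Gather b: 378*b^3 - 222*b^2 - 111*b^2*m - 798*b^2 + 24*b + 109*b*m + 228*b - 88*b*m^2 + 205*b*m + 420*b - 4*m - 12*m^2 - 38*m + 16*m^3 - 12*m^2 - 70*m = 378*b^3 + b^2*(-111*m - 1020) + b*(-88*m^2 + 314*m + 672) + 16*m^3 - 24*m^2 - 112*m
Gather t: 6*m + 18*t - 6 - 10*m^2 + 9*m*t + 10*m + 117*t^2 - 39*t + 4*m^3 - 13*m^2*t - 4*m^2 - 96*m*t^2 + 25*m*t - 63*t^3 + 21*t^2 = 4*m^3 - 14*m^2 + 16*m - 63*t^3 + t^2*(138 - 96*m) + t*(-13*m^2 + 34*m - 21) - 6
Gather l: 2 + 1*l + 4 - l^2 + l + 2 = -l^2 + 2*l + 8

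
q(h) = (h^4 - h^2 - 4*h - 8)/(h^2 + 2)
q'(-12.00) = -23.98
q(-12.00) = 141.32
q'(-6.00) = -11.92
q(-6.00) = 33.58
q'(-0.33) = -2.66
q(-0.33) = -3.21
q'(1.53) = 3.46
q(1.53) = -2.53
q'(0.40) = -0.43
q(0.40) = -4.51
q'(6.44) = 12.98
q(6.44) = 37.84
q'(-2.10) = -4.17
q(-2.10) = 2.41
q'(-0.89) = -2.86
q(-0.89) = -1.65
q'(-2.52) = -4.93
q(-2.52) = 4.32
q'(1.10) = 2.32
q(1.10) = -3.78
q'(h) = -2*h*(h^4 - h^2 - 4*h - 8)/(h^2 + 2)^2 + (4*h^3 - 2*h - 4)/(h^2 + 2) = 2*(h^5 + 4*h^3 + 2*h^2 + 6*h - 4)/(h^4 + 4*h^2 + 4)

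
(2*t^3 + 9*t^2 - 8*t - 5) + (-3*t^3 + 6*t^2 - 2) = -t^3 + 15*t^2 - 8*t - 7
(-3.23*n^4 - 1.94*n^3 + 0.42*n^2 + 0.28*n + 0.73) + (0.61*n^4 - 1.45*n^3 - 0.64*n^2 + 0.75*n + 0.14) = -2.62*n^4 - 3.39*n^3 - 0.22*n^2 + 1.03*n + 0.87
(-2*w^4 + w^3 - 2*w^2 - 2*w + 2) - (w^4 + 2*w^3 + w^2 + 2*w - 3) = -3*w^4 - w^3 - 3*w^2 - 4*w + 5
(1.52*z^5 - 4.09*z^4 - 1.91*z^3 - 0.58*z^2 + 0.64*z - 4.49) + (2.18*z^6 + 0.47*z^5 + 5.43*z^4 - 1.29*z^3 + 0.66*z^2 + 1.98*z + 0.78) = 2.18*z^6 + 1.99*z^5 + 1.34*z^4 - 3.2*z^3 + 0.0800000000000001*z^2 + 2.62*z - 3.71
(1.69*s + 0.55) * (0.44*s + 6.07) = 0.7436*s^2 + 10.5003*s + 3.3385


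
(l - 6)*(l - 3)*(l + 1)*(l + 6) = l^4 - 2*l^3 - 39*l^2 + 72*l + 108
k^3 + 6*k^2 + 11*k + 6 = (k + 1)*(k + 2)*(k + 3)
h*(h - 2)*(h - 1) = h^3 - 3*h^2 + 2*h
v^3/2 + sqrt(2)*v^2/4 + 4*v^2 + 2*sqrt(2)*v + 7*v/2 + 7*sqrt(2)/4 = (v/2 + 1/2)*(v + 7)*(v + sqrt(2)/2)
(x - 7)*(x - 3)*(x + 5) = x^3 - 5*x^2 - 29*x + 105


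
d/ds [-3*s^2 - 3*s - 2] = -6*s - 3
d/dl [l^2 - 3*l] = 2*l - 3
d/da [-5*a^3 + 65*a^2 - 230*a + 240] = -15*a^2 + 130*a - 230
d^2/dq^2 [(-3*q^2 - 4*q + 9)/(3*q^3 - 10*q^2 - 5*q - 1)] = 2*(-27*q^6 - 108*q^5 + 711*q^4 - 2533*q^3 + 2313*q^2 + 1551*q + 152)/(27*q^9 - 270*q^8 + 765*q^7 - 127*q^6 - 1095*q^5 - 960*q^4 - 416*q^3 - 105*q^2 - 15*q - 1)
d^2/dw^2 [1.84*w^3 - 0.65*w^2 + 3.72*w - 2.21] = 11.04*w - 1.3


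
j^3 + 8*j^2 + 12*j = j*(j + 2)*(j + 6)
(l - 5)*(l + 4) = l^2 - l - 20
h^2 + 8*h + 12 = (h + 2)*(h + 6)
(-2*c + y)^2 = 4*c^2 - 4*c*y + y^2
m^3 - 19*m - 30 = (m - 5)*(m + 2)*(m + 3)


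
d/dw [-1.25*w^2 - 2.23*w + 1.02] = -2.5*w - 2.23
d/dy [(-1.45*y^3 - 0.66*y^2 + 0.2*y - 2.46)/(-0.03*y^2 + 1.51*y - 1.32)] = (0.0435*y^4 - 4.379*y^3 + 4.7514*y^2 + 1.5948*y + 3.4506)/(0.0009*y^4 - 0.0906*y^3 + 2.3593*y^2 - 3.9864*y + 1.7424)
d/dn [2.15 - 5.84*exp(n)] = -5.84*exp(n)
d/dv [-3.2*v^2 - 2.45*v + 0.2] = -6.4*v - 2.45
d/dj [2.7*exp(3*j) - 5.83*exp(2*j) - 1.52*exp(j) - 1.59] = (8.1*exp(2*j) - 11.66*exp(j) - 1.52)*exp(j)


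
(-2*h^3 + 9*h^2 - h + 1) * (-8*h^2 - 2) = 16*h^5 - 72*h^4 + 12*h^3 - 26*h^2 + 2*h - 2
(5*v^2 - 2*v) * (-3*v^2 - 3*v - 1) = -15*v^4 - 9*v^3 + v^2 + 2*v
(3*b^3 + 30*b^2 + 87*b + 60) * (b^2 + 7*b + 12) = 3*b^5 + 51*b^4 + 333*b^3 + 1029*b^2 + 1464*b + 720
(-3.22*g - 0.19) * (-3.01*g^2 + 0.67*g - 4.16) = 9.6922*g^3 - 1.5855*g^2 + 13.2679*g + 0.7904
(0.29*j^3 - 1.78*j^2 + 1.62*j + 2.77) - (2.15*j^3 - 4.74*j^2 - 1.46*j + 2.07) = -1.86*j^3 + 2.96*j^2 + 3.08*j + 0.7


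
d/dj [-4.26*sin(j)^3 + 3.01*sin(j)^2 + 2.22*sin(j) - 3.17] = (-12.78*sin(j)^2 + 6.02*sin(j) + 2.22)*cos(j)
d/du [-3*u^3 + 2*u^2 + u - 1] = -9*u^2 + 4*u + 1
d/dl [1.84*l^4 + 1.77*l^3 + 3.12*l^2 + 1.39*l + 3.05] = 7.36*l^3 + 5.31*l^2 + 6.24*l + 1.39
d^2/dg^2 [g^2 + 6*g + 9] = 2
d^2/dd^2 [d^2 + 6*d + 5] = 2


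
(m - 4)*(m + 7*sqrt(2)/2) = m^2 - 4*m + 7*sqrt(2)*m/2 - 14*sqrt(2)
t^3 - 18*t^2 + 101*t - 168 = (t - 8)*(t - 7)*(t - 3)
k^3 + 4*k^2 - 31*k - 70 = (k - 5)*(k + 2)*(k + 7)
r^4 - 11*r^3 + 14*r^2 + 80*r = r*(r - 8)*(r - 5)*(r + 2)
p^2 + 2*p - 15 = (p - 3)*(p + 5)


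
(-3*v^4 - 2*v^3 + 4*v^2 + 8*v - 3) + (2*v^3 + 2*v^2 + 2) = -3*v^4 + 6*v^2 + 8*v - 1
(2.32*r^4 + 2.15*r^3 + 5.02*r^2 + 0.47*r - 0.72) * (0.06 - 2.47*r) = -5.7304*r^5 - 5.1713*r^4 - 12.2704*r^3 - 0.8597*r^2 + 1.8066*r - 0.0432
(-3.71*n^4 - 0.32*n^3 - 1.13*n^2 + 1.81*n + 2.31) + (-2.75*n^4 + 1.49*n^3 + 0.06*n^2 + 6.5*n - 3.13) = -6.46*n^4 + 1.17*n^3 - 1.07*n^2 + 8.31*n - 0.82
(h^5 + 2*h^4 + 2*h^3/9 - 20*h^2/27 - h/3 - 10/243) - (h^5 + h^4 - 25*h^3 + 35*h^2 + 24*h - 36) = h^4 + 227*h^3/9 - 965*h^2/27 - 73*h/3 + 8738/243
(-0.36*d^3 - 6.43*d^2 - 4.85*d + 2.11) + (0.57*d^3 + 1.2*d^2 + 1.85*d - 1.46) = 0.21*d^3 - 5.23*d^2 - 3.0*d + 0.65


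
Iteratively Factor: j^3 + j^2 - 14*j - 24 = (j + 2)*(j^2 - j - 12) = (j - 4)*(j + 2)*(j + 3)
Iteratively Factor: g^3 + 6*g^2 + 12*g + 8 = (g + 2)*(g^2 + 4*g + 4) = (g + 2)^2*(g + 2)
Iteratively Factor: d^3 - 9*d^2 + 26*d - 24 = (d - 2)*(d^2 - 7*d + 12) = (d - 4)*(d - 2)*(d - 3)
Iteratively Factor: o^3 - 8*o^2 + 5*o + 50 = (o - 5)*(o^2 - 3*o - 10) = (o - 5)*(o + 2)*(o - 5)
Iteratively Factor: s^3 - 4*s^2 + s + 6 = (s - 3)*(s^2 - s - 2) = (s - 3)*(s + 1)*(s - 2)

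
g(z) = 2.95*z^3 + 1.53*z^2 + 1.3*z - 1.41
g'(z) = 8.85*z^2 + 3.06*z + 1.3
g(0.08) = -1.29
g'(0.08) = 1.60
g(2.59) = 63.47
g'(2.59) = 68.59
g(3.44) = 141.25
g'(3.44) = 116.55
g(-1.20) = -5.86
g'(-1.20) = 10.37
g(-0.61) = -2.30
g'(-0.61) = 2.73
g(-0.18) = -1.61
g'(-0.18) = 1.04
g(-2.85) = -60.98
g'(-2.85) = 64.46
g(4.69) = 342.67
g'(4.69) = 210.32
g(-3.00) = -71.19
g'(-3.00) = 71.77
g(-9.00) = -2039.73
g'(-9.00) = 690.61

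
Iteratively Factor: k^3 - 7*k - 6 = (k + 1)*(k^2 - k - 6) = (k + 1)*(k + 2)*(k - 3)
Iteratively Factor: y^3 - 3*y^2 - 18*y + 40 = (y + 4)*(y^2 - 7*y + 10) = (y - 2)*(y + 4)*(y - 5)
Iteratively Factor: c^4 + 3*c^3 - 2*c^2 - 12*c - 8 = (c + 2)*(c^3 + c^2 - 4*c - 4) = (c - 2)*(c + 2)*(c^2 + 3*c + 2) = (c - 2)*(c + 1)*(c + 2)*(c + 2)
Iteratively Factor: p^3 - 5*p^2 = (p)*(p^2 - 5*p) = p^2*(p - 5)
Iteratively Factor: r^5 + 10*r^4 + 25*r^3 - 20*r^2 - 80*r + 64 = (r + 4)*(r^4 + 6*r^3 + r^2 - 24*r + 16) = (r + 4)^2*(r^3 + 2*r^2 - 7*r + 4) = (r + 4)^3*(r^2 - 2*r + 1) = (r - 1)*(r + 4)^3*(r - 1)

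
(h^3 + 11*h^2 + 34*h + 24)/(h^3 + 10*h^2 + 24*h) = (h + 1)/h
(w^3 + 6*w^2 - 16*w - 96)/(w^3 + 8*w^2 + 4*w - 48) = (w - 4)/(w - 2)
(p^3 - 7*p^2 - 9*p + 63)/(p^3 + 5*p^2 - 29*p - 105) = (p^2 - 10*p + 21)/(p^2 + 2*p - 35)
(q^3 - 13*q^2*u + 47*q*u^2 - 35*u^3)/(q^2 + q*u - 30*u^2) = (q^2 - 8*q*u + 7*u^2)/(q + 6*u)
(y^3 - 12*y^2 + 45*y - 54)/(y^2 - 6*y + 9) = y - 6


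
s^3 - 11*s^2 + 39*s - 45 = (s - 5)*(s - 3)^2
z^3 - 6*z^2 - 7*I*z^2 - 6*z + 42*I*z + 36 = (z - 6)*(z - 6*I)*(z - I)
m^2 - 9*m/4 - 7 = (m - 4)*(m + 7/4)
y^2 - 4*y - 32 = (y - 8)*(y + 4)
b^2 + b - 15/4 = (b - 3/2)*(b + 5/2)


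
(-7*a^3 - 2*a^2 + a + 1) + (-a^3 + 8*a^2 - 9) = -8*a^3 + 6*a^2 + a - 8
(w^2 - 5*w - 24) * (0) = 0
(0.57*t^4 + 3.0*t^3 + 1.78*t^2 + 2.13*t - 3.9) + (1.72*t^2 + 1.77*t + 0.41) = 0.57*t^4 + 3.0*t^3 + 3.5*t^2 + 3.9*t - 3.49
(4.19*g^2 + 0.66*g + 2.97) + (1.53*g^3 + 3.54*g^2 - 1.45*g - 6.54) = 1.53*g^3 + 7.73*g^2 - 0.79*g - 3.57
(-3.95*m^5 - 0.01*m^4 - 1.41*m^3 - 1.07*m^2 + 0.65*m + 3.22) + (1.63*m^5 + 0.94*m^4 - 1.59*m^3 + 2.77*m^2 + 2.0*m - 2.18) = -2.32*m^5 + 0.93*m^4 - 3.0*m^3 + 1.7*m^2 + 2.65*m + 1.04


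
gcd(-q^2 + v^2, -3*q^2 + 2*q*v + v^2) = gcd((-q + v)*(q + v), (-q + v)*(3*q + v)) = q - v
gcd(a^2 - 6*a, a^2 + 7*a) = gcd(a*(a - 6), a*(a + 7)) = a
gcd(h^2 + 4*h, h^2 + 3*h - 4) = h + 4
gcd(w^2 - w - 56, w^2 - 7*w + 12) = 1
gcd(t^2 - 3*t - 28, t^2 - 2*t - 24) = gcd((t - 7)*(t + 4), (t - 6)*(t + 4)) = t + 4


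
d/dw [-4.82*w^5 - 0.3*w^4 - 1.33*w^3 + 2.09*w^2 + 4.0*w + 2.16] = -24.1*w^4 - 1.2*w^3 - 3.99*w^2 + 4.18*w + 4.0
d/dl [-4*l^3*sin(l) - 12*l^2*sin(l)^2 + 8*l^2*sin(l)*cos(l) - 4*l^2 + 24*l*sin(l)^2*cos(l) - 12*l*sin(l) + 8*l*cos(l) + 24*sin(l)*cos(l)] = -4*l^3*cos(l) - 12*l^2*sin(l) - 12*l^2*sin(2*l) + 8*l^2*cos(2*l) - 14*l*sin(l) + 8*l*sin(2*l) + 18*l*sin(3*l) - 12*l*cos(l) + 12*l*cos(2*l) - 20*l - 12*sin(l) + 14*cos(l) + 24*cos(2*l) - 6*cos(3*l)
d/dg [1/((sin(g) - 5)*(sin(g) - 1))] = 2*(3 - sin(g))*cos(g)/((sin(g) - 5)^2*(sin(g) - 1)^2)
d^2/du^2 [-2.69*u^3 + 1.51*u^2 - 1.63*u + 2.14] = 3.02 - 16.14*u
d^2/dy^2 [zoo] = 0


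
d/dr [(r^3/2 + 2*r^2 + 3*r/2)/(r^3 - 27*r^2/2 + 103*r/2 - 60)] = (-35*r^4 + 194*r^3 + 133*r^2 - 960*r - 360)/(4*r^6 - 108*r^5 + 1141*r^4 - 6042*r^3 + 17089*r^2 - 24720*r + 14400)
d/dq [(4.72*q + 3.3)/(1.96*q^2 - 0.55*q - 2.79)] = (9.2512*q^2 - 2.596*q - (3.92*q - 0.55)*(4.72*q + 3.3) - 13.1688)/(-1.96*q^2 + 0.55*q + 2.79)^2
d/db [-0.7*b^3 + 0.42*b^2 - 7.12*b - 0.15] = -2.1*b^2 + 0.84*b - 7.12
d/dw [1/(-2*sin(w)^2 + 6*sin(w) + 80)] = (2*sin(w) - 3)*cos(w)/(2*(sin(w) - 8)^2*(sin(w) + 5)^2)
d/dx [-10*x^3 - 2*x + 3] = -30*x^2 - 2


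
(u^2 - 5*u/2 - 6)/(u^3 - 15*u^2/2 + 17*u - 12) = (2*u + 3)/(2*u^2 - 7*u + 6)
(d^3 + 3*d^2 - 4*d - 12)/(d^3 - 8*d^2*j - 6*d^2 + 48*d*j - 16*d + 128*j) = (d^2 + d - 6)/(d^2 - 8*d*j - 8*d + 64*j)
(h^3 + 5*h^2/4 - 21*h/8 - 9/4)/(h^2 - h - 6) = (8*h^2 - 6*h - 9)/(8*(h - 3))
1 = 1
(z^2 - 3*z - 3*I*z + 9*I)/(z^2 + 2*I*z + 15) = (z - 3)/(z + 5*I)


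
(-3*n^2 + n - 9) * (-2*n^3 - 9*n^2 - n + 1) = 6*n^5 + 25*n^4 + 12*n^3 + 77*n^2 + 10*n - 9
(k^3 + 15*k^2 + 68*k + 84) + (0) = k^3 + 15*k^2 + 68*k + 84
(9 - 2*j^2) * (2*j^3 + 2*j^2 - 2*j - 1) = -4*j^5 - 4*j^4 + 22*j^3 + 20*j^2 - 18*j - 9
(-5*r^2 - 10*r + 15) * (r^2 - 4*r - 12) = -5*r^4 + 10*r^3 + 115*r^2 + 60*r - 180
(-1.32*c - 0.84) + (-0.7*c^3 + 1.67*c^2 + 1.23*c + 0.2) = -0.7*c^3 + 1.67*c^2 - 0.0900000000000001*c - 0.64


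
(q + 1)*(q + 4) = q^2 + 5*q + 4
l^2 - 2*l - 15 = (l - 5)*(l + 3)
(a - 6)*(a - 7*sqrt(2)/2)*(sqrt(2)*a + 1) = sqrt(2)*a^3 - 6*sqrt(2)*a^2 - 6*a^2 - 7*sqrt(2)*a/2 + 36*a + 21*sqrt(2)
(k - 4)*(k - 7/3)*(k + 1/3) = k^3 - 6*k^2 + 65*k/9 + 28/9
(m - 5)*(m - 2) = m^2 - 7*m + 10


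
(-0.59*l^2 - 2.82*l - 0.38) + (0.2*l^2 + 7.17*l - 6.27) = -0.39*l^2 + 4.35*l - 6.65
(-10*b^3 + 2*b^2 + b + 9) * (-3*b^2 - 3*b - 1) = 30*b^5 + 24*b^4 + b^3 - 32*b^2 - 28*b - 9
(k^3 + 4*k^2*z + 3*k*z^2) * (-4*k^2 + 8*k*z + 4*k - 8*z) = -4*k^5 - 8*k^4*z + 4*k^4 + 20*k^3*z^2 + 8*k^3*z + 24*k^2*z^3 - 20*k^2*z^2 - 24*k*z^3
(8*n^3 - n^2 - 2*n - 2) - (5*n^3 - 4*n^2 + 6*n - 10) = 3*n^3 + 3*n^2 - 8*n + 8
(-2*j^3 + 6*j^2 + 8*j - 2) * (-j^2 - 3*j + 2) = 2*j^5 - 30*j^3 - 10*j^2 + 22*j - 4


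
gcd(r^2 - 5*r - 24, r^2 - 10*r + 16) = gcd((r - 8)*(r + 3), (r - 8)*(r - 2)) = r - 8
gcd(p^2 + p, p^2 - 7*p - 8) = p + 1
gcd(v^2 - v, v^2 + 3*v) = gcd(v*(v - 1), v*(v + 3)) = v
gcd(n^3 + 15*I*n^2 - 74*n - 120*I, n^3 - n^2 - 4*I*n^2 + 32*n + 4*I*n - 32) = n + 4*I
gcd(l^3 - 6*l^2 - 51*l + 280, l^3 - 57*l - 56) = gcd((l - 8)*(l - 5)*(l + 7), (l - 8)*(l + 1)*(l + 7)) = l^2 - l - 56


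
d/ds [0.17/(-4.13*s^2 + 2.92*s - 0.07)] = (1.4042*s - 0.4964)/(4.13*s^2 - 2.92*s + 0.07)^2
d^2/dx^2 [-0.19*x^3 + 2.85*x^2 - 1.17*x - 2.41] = 5.7 - 1.14*x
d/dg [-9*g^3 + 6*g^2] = 3*g*(4 - 9*g)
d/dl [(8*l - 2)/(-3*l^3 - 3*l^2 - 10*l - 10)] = 2*(24*l^3 + 3*l^2 - 6*l - 50)/(9*l^6 + 18*l^5 + 69*l^4 + 120*l^3 + 160*l^2 + 200*l + 100)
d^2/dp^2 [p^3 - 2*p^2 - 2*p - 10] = 6*p - 4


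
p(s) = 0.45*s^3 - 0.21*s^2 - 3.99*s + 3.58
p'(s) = 1.35*s^2 - 0.42*s - 3.99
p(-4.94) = -36.08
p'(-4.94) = 31.03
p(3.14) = 2.91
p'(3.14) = 8.00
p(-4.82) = -32.46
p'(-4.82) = 29.40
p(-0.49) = 5.43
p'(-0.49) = -3.46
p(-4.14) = -15.43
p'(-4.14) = 20.89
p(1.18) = -0.68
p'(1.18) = -2.61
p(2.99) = 1.80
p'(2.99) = 6.82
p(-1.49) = 7.57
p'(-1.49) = -0.37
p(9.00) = 278.71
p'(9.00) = 101.58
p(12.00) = 703.06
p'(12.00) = 185.37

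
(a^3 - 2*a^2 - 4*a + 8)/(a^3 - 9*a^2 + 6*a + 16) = (a^2 - 4)/(a^2 - 7*a - 8)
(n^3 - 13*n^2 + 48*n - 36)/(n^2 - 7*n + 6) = n - 6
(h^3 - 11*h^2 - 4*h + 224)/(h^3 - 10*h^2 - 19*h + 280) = (h + 4)/(h + 5)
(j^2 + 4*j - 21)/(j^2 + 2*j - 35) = (j - 3)/(j - 5)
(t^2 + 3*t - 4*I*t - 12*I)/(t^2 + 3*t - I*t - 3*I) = (t - 4*I)/(t - I)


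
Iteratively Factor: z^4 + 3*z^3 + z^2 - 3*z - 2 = (z + 1)*(z^3 + 2*z^2 - z - 2) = (z + 1)^2*(z^2 + z - 2) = (z + 1)^2*(z + 2)*(z - 1)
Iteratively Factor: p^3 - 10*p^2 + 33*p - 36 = (p - 3)*(p^2 - 7*p + 12) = (p - 4)*(p - 3)*(p - 3)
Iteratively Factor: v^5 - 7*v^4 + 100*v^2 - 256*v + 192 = (v - 3)*(v^4 - 4*v^3 - 12*v^2 + 64*v - 64) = (v - 3)*(v + 4)*(v^3 - 8*v^2 + 20*v - 16) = (v - 3)*(v - 2)*(v + 4)*(v^2 - 6*v + 8) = (v - 3)*(v - 2)^2*(v + 4)*(v - 4)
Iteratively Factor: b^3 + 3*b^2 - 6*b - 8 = (b - 2)*(b^2 + 5*b + 4) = (b - 2)*(b + 4)*(b + 1)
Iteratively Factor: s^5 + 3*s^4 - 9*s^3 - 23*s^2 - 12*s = (s - 3)*(s^4 + 6*s^3 + 9*s^2 + 4*s) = (s - 3)*(s + 4)*(s^3 + 2*s^2 + s) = (s - 3)*(s + 1)*(s + 4)*(s^2 + s) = s*(s - 3)*(s + 1)*(s + 4)*(s + 1)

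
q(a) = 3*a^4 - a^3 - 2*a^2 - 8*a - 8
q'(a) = 12*a^3 - 3*a^2 - 4*a - 8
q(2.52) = 64.12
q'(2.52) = 154.90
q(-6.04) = 4180.43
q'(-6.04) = -2737.47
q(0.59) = -13.26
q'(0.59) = -8.94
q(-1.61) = 24.03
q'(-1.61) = -59.42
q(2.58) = 73.80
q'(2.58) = 167.79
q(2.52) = 64.12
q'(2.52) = 154.90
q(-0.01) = -7.92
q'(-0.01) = -7.96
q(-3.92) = 761.24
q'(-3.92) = -761.25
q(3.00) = 166.00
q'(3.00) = 277.00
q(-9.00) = 20314.00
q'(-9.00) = -8963.00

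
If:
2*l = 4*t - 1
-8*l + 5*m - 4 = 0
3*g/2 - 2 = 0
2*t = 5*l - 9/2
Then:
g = 4/3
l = 5/4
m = 14/5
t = 7/8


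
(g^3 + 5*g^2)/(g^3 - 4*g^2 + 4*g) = g*(g + 5)/(g^2 - 4*g + 4)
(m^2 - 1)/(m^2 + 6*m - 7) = (m + 1)/(m + 7)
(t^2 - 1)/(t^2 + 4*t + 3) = (t - 1)/(t + 3)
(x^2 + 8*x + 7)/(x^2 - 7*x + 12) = (x^2 + 8*x + 7)/(x^2 - 7*x + 12)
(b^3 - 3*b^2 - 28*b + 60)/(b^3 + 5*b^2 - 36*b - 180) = (b - 2)/(b + 6)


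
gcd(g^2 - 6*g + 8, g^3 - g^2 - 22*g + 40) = g^2 - 6*g + 8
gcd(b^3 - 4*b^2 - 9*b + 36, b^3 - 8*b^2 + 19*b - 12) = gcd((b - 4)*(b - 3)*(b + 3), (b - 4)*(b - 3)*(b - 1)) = b^2 - 7*b + 12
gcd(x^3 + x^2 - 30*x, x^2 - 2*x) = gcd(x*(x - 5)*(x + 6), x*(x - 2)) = x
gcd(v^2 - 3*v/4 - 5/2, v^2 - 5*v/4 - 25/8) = v + 5/4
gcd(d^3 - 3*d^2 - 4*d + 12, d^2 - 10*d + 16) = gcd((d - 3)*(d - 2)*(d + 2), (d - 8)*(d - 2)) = d - 2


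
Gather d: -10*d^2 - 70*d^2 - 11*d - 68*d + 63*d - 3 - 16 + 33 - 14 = -80*d^2 - 16*d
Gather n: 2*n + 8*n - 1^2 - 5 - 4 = 10*n - 10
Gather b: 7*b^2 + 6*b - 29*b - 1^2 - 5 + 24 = 7*b^2 - 23*b + 18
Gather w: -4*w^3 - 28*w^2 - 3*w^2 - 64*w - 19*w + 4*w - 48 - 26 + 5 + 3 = -4*w^3 - 31*w^2 - 79*w - 66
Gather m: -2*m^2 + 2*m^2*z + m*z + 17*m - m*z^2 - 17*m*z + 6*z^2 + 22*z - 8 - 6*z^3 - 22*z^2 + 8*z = m^2*(2*z - 2) + m*(-z^2 - 16*z + 17) - 6*z^3 - 16*z^2 + 30*z - 8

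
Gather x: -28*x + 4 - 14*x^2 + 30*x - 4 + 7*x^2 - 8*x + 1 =-7*x^2 - 6*x + 1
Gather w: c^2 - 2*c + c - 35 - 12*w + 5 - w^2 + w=c^2 - c - w^2 - 11*w - 30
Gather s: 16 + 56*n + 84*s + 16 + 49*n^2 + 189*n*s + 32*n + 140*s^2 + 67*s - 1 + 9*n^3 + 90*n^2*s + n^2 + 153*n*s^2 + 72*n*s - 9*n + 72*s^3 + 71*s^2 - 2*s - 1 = 9*n^3 + 50*n^2 + 79*n + 72*s^3 + s^2*(153*n + 211) + s*(90*n^2 + 261*n + 149) + 30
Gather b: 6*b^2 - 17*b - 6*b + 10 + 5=6*b^2 - 23*b + 15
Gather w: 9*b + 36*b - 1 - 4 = 45*b - 5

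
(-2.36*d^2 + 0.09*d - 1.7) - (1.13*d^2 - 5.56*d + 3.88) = -3.49*d^2 + 5.65*d - 5.58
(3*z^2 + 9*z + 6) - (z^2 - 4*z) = 2*z^2 + 13*z + 6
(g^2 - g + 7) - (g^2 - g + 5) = 2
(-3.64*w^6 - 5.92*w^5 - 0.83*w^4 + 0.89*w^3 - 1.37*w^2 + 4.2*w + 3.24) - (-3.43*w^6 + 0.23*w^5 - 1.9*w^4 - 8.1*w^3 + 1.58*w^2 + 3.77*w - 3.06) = -0.21*w^6 - 6.15*w^5 + 1.07*w^4 + 8.99*w^3 - 2.95*w^2 + 0.43*w + 6.3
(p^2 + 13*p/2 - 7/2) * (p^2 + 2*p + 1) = p^4 + 17*p^3/2 + 21*p^2/2 - p/2 - 7/2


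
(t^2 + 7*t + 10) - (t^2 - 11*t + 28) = 18*t - 18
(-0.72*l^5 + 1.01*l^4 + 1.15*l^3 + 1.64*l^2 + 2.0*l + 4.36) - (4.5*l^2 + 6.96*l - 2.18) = -0.72*l^5 + 1.01*l^4 + 1.15*l^3 - 2.86*l^2 - 4.96*l + 6.54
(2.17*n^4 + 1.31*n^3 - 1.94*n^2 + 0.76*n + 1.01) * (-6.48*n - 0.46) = -14.0616*n^5 - 9.487*n^4 + 11.9686*n^3 - 4.0324*n^2 - 6.8944*n - 0.4646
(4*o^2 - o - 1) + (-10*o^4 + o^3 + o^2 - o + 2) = -10*o^4 + o^3 + 5*o^2 - 2*o + 1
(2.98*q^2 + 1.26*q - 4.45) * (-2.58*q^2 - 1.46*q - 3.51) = -7.6884*q^4 - 7.6016*q^3 - 0.818399999999998*q^2 + 2.0744*q + 15.6195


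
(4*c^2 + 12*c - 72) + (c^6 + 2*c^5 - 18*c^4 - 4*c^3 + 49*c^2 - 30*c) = c^6 + 2*c^5 - 18*c^4 - 4*c^3 + 53*c^2 - 18*c - 72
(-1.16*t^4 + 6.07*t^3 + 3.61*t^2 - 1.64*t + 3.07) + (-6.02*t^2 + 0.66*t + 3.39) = -1.16*t^4 + 6.07*t^3 - 2.41*t^2 - 0.98*t + 6.46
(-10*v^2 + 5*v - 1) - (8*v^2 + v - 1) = -18*v^2 + 4*v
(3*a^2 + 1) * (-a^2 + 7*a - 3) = -3*a^4 + 21*a^3 - 10*a^2 + 7*a - 3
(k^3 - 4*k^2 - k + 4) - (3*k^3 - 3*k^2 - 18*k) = -2*k^3 - k^2 + 17*k + 4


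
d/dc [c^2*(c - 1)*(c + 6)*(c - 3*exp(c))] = c*(-3*c^3*exp(c) + 5*c^3 - 27*c^2*exp(c) + 20*c^2 - 27*c*exp(c) - 18*c + 36*exp(c))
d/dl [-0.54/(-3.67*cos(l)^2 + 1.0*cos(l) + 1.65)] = (3.9636*cos(l) - 0.54)*sin(l)/(-3.67*cos(l)^2 + 1.0*cos(l) + 1.65)^2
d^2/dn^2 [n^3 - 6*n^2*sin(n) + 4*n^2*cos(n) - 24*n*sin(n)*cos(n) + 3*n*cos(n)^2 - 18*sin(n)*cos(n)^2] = 6*n^2*sin(n) - 4*n^2*cos(n) - 16*n*sin(n) + 48*n*sin(2*n) - 24*n*cos(n) - 6*n*cos(2*n) + 6*n - 15*sin(n)/2 - 6*sin(2*n) + 81*sin(3*n)/2 + 8*cos(n) - 48*cos(2*n)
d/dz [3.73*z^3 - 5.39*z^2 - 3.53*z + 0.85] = 11.19*z^2 - 10.78*z - 3.53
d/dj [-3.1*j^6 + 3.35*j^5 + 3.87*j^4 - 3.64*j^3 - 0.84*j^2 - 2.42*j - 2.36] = -18.6*j^5 + 16.75*j^4 + 15.48*j^3 - 10.92*j^2 - 1.68*j - 2.42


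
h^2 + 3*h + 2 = (h + 1)*(h + 2)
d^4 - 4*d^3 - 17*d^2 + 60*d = d*(d - 5)*(d - 3)*(d + 4)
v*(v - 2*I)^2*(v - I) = v^4 - 5*I*v^3 - 8*v^2 + 4*I*v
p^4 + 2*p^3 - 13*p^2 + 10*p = p*(p - 2)*(p - 1)*(p + 5)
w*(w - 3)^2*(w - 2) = w^4 - 8*w^3 + 21*w^2 - 18*w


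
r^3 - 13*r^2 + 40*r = r*(r - 8)*(r - 5)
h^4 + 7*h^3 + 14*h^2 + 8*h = h*(h + 1)*(h + 2)*(h + 4)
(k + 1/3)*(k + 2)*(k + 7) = k^3 + 28*k^2/3 + 17*k + 14/3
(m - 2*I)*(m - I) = m^2 - 3*I*m - 2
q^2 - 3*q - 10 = (q - 5)*(q + 2)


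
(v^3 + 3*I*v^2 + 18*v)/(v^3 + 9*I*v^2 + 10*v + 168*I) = v*(v - 3*I)/(v^2 + 3*I*v + 28)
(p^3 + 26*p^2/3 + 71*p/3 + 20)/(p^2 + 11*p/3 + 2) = (3*p^2 + 17*p + 20)/(3*p + 2)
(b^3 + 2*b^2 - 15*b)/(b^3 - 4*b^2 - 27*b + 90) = b/(b - 6)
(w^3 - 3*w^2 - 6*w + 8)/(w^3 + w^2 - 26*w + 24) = (w + 2)/(w + 6)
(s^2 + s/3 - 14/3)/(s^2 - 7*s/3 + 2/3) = (3*s + 7)/(3*s - 1)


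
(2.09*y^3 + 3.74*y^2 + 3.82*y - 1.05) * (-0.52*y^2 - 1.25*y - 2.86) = -1.0868*y^5 - 4.5573*y^4 - 12.6388*y^3 - 14.9254*y^2 - 9.6127*y + 3.003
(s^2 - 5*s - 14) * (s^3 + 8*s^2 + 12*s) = s^5 + 3*s^4 - 42*s^3 - 172*s^2 - 168*s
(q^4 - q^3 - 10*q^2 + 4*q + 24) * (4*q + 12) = 4*q^5 + 8*q^4 - 52*q^3 - 104*q^2 + 144*q + 288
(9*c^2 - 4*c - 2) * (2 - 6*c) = -54*c^3 + 42*c^2 + 4*c - 4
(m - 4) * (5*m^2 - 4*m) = 5*m^3 - 24*m^2 + 16*m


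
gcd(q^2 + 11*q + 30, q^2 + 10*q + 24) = q + 6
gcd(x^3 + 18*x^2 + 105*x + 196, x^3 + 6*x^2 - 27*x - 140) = x^2 + 11*x + 28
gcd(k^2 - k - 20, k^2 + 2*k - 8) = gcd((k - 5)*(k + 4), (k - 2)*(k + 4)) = k + 4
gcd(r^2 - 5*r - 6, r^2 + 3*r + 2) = r + 1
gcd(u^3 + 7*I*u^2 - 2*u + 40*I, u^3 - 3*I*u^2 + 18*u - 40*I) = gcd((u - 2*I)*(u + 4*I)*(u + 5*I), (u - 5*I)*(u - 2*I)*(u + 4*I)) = u^2 + 2*I*u + 8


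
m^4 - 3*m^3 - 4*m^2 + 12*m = m*(m - 3)*(m - 2)*(m + 2)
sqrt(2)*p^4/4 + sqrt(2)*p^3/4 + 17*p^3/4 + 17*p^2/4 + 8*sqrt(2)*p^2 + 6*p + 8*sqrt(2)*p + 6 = (p/2 + sqrt(2))*(p + 1)*(p + 6*sqrt(2))*(sqrt(2)*p/2 + 1/2)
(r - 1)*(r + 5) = r^2 + 4*r - 5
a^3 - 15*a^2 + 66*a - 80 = (a - 8)*(a - 5)*(a - 2)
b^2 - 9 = (b - 3)*(b + 3)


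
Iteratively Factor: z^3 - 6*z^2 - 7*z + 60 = (z - 4)*(z^2 - 2*z - 15) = (z - 4)*(z + 3)*(z - 5)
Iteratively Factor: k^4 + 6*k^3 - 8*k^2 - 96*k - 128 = (k + 4)*(k^3 + 2*k^2 - 16*k - 32) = (k + 2)*(k + 4)*(k^2 - 16) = (k + 2)*(k + 4)^2*(k - 4)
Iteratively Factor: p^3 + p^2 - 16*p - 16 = (p - 4)*(p^2 + 5*p + 4) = (p - 4)*(p + 1)*(p + 4)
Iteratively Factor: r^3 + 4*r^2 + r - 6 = (r + 3)*(r^2 + r - 2) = (r - 1)*(r + 3)*(r + 2)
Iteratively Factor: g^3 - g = (g + 1)*(g^2 - g) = (g - 1)*(g + 1)*(g)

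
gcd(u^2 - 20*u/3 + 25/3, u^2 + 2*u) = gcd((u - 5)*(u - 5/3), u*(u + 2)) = 1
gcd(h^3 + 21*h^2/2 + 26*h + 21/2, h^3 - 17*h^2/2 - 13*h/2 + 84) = h + 3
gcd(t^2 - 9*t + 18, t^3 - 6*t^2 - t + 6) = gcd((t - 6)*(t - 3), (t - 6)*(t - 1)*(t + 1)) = t - 6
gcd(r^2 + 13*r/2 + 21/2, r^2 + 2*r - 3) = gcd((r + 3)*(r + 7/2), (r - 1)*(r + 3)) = r + 3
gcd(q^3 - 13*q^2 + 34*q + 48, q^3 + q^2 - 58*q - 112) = q - 8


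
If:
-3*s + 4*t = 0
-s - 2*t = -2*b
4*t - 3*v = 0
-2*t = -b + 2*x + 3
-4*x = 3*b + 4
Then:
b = 10/13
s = 8/13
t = 6/13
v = 8/13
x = -41/26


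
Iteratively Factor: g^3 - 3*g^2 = (g)*(g^2 - 3*g) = g*(g - 3)*(g)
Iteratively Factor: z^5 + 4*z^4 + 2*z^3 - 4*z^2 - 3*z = (z)*(z^4 + 4*z^3 + 2*z^2 - 4*z - 3) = z*(z + 3)*(z^3 + z^2 - z - 1) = z*(z + 1)*(z + 3)*(z^2 - 1) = z*(z + 1)^2*(z + 3)*(z - 1)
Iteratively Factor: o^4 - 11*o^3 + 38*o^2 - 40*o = (o - 5)*(o^3 - 6*o^2 + 8*o) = o*(o - 5)*(o^2 - 6*o + 8) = o*(o - 5)*(o - 2)*(o - 4)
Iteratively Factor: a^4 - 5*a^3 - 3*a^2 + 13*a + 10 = (a - 2)*(a^3 - 3*a^2 - 9*a - 5) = (a - 2)*(a + 1)*(a^2 - 4*a - 5) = (a - 5)*(a - 2)*(a + 1)*(a + 1)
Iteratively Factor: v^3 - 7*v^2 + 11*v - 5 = (v - 5)*(v^2 - 2*v + 1) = (v - 5)*(v - 1)*(v - 1)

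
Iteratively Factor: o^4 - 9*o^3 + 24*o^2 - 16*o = (o - 4)*(o^3 - 5*o^2 + 4*o) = (o - 4)^2*(o^2 - o) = o*(o - 4)^2*(o - 1)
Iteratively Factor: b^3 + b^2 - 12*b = (b)*(b^2 + b - 12) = b*(b - 3)*(b + 4)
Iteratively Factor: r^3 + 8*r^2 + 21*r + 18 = (r + 3)*(r^2 + 5*r + 6) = (r + 2)*(r + 3)*(r + 3)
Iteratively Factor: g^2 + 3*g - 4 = (g - 1)*(g + 4)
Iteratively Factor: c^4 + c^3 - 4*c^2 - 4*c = (c)*(c^3 + c^2 - 4*c - 4) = c*(c - 2)*(c^2 + 3*c + 2) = c*(c - 2)*(c + 2)*(c + 1)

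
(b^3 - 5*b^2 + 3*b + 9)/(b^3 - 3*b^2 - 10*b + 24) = (b^3 - 5*b^2 + 3*b + 9)/(b^3 - 3*b^2 - 10*b + 24)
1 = 1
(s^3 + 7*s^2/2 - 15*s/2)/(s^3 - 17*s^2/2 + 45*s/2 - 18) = s*(s + 5)/(s^2 - 7*s + 12)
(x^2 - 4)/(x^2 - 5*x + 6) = (x + 2)/(x - 3)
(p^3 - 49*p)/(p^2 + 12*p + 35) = p*(p - 7)/(p + 5)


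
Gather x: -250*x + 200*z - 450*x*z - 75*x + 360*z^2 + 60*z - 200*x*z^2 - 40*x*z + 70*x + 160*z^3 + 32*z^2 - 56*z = x*(-200*z^2 - 490*z - 255) + 160*z^3 + 392*z^2 + 204*z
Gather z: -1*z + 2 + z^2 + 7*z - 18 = z^2 + 6*z - 16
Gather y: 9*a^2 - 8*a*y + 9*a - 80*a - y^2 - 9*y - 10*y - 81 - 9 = 9*a^2 - 71*a - y^2 + y*(-8*a - 19) - 90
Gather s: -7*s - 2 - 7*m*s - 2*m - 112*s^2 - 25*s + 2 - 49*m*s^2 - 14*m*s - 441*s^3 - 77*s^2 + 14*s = -2*m - 441*s^3 + s^2*(-49*m - 189) + s*(-21*m - 18)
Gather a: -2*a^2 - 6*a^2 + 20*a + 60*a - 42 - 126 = -8*a^2 + 80*a - 168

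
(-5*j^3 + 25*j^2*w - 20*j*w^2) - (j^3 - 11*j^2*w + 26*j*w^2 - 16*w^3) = -6*j^3 + 36*j^2*w - 46*j*w^2 + 16*w^3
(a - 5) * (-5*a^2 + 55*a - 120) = -5*a^3 + 80*a^2 - 395*a + 600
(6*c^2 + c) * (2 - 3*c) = -18*c^3 + 9*c^2 + 2*c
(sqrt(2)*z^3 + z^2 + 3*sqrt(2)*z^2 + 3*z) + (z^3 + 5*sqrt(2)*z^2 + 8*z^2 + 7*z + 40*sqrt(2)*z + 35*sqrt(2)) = z^3 + sqrt(2)*z^3 + 9*z^2 + 8*sqrt(2)*z^2 + 10*z + 40*sqrt(2)*z + 35*sqrt(2)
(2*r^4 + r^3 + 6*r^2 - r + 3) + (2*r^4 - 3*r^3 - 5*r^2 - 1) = 4*r^4 - 2*r^3 + r^2 - r + 2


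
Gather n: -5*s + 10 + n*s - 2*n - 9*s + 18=n*(s - 2) - 14*s + 28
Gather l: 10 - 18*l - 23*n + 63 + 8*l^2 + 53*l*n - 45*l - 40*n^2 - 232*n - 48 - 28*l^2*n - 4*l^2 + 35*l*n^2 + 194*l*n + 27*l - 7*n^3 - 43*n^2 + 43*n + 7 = l^2*(4 - 28*n) + l*(35*n^2 + 247*n - 36) - 7*n^3 - 83*n^2 - 212*n + 32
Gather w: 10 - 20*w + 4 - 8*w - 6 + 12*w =8 - 16*w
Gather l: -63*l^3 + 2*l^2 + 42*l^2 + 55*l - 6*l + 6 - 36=-63*l^3 + 44*l^2 + 49*l - 30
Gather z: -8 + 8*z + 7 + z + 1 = 9*z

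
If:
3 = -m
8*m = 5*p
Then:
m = -3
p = -24/5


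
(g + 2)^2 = g^2 + 4*g + 4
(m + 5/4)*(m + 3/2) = m^2 + 11*m/4 + 15/8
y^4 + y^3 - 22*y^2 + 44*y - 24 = (y - 2)^2*(y - 1)*(y + 6)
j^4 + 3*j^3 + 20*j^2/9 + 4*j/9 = j*(j + 1/3)*(j + 2/3)*(j + 2)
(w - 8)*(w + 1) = w^2 - 7*w - 8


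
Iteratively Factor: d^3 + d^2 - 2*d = (d + 2)*(d^2 - d) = (d - 1)*(d + 2)*(d)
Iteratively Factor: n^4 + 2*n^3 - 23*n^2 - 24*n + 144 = (n + 4)*(n^3 - 2*n^2 - 15*n + 36) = (n + 4)^2*(n^2 - 6*n + 9) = (n - 3)*(n + 4)^2*(n - 3)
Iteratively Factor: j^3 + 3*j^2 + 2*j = (j + 1)*(j^2 + 2*j) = j*(j + 1)*(j + 2)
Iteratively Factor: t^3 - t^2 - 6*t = (t - 3)*(t^2 + 2*t) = t*(t - 3)*(t + 2)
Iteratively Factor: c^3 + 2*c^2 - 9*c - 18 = (c + 2)*(c^2 - 9) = (c - 3)*(c + 2)*(c + 3)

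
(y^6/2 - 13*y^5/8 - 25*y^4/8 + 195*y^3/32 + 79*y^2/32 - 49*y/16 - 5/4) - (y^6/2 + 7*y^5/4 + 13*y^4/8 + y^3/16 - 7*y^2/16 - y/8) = -27*y^5/8 - 19*y^4/4 + 193*y^3/32 + 93*y^2/32 - 47*y/16 - 5/4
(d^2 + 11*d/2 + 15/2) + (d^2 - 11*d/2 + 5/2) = 2*d^2 + 10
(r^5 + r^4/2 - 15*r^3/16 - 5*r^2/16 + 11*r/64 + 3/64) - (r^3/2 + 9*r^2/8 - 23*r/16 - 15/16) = r^5 + r^4/2 - 23*r^3/16 - 23*r^2/16 + 103*r/64 + 63/64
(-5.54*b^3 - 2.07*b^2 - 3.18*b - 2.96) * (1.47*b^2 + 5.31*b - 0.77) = -8.1438*b^5 - 32.4603*b^4 - 11.4005*b^3 - 19.6431*b^2 - 13.269*b + 2.2792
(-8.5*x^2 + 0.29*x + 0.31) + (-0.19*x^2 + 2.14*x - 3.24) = -8.69*x^2 + 2.43*x - 2.93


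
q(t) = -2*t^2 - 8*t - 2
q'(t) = -4*t - 8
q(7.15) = -161.44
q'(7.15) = -36.60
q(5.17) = -96.82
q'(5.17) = -28.68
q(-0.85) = 3.36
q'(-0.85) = -4.60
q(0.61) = -7.62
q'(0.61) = -10.44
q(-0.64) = 2.30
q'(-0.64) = -5.44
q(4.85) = -87.84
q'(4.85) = -27.40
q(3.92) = -64.09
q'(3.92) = -23.68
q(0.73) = -8.91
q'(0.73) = -10.92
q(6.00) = -122.00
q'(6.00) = -32.00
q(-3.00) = 4.00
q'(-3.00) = 4.00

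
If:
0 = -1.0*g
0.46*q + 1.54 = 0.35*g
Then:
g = 0.00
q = -3.35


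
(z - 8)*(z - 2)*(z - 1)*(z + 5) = z^4 - 6*z^3 - 29*z^2 + 114*z - 80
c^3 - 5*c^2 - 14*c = c*(c - 7)*(c + 2)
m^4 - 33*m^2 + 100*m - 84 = (m - 3)*(m - 2)^2*(m + 7)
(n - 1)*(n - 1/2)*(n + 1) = n^3 - n^2/2 - n + 1/2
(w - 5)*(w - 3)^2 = w^3 - 11*w^2 + 39*w - 45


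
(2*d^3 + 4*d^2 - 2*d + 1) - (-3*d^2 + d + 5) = 2*d^3 + 7*d^2 - 3*d - 4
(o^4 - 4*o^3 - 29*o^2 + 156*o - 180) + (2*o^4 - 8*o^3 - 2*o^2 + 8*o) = 3*o^4 - 12*o^3 - 31*o^2 + 164*o - 180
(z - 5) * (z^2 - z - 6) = z^3 - 6*z^2 - z + 30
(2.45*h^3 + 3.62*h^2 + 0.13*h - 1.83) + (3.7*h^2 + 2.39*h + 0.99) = 2.45*h^3 + 7.32*h^2 + 2.52*h - 0.84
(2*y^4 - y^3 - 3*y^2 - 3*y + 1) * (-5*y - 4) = -10*y^5 - 3*y^4 + 19*y^3 + 27*y^2 + 7*y - 4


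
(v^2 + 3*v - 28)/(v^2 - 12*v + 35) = (v^2 + 3*v - 28)/(v^2 - 12*v + 35)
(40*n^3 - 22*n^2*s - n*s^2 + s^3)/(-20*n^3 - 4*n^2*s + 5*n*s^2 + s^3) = (-4*n + s)/(2*n + s)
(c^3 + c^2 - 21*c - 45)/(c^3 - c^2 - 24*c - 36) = (c^2 - 2*c - 15)/(c^2 - 4*c - 12)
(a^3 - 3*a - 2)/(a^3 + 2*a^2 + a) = (a - 2)/a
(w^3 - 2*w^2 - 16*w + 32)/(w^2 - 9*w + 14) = (w^2 - 16)/(w - 7)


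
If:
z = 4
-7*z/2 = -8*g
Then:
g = 7/4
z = 4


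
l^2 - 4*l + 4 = (l - 2)^2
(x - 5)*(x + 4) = x^2 - x - 20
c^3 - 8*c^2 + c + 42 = (c - 7)*(c - 3)*(c + 2)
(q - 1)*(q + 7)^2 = q^3 + 13*q^2 + 35*q - 49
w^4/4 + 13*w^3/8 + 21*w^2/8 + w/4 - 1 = (w/4 + 1)*(w - 1/2)*(w + 1)*(w + 2)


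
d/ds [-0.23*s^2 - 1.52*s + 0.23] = -0.46*s - 1.52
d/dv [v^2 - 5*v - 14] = 2*v - 5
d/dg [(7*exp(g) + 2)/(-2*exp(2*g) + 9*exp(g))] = 2*(7*exp(2*g) + 4*exp(g) - 9)*exp(-g)/(4*exp(2*g) - 36*exp(g) + 81)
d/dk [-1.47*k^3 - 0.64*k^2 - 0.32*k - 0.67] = -4.41*k^2 - 1.28*k - 0.32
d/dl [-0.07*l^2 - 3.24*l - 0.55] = -0.14*l - 3.24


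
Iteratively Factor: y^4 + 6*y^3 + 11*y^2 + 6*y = (y)*(y^3 + 6*y^2 + 11*y + 6) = y*(y + 2)*(y^2 + 4*y + 3) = y*(y + 1)*(y + 2)*(y + 3)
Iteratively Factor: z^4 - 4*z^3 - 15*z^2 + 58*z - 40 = (z - 2)*(z^3 - 2*z^2 - 19*z + 20) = (z - 2)*(z - 1)*(z^2 - z - 20) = (z - 5)*(z - 2)*(z - 1)*(z + 4)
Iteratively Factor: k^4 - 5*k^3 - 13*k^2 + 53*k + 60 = (k + 1)*(k^3 - 6*k^2 - 7*k + 60) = (k + 1)*(k + 3)*(k^2 - 9*k + 20) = (k - 4)*(k + 1)*(k + 3)*(k - 5)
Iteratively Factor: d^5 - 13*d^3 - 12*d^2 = (d + 1)*(d^4 - d^3 - 12*d^2) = d*(d + 1)*(d^3 - d^2 - 12*d) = d*(d + 1)*(d + 3)*(d^2 - 4*d) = d*(d - 4)*(d + 1)*(d + 3)*(d)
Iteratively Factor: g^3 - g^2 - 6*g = (g - 3)*(g^2 + 2*g) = g*(g - 3)*(g + 2)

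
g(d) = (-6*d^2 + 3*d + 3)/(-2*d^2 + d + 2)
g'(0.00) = 0.75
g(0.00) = 1.50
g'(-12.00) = 0.00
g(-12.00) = 3.01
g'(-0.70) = 111.33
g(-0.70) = -6.37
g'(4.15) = -0.06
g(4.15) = 3.11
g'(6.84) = -0.01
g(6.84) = 3.04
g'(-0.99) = 16.48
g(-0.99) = 6.16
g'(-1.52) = 1.24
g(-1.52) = 3.72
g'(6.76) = -0.01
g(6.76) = 3.04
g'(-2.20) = 0.30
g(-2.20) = 3.30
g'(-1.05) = 9.90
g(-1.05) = 5.39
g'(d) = (3 - 12*d)/(-2*d^2 + d + 2) + (4*d - 1)*(-6*d^2 + 3*d + 3)/(-2*d^2 + d + 2)^2 = 3*(1 - 4*d)/(4*d^4 - 4*d^3 - 7*d^2 + 4*d + 4)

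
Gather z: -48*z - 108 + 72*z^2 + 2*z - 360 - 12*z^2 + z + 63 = 60*z^2 - 45*z - 405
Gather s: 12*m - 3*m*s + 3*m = -3*m*s + 15*m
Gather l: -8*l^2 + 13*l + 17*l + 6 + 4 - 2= -8*l^2 + 30*l + 8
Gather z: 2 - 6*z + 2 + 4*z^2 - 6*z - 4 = 4*z^2 - 12*z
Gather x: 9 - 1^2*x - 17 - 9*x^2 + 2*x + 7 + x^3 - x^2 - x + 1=x^3 - 10*x^2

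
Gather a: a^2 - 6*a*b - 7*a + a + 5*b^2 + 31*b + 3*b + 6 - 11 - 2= a^2 + a*(-6*b - 6) + 5*b^2 + 34*b - 7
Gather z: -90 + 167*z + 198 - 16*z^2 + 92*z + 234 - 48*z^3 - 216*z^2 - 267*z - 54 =-48*z^3 - 232*z^2 - 8*z + 288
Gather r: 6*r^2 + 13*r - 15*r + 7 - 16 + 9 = 6*r^2 - 2*r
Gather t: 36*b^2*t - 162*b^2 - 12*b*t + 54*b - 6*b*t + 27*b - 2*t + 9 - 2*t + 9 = -162*b^2 + 81*b + t*(36*b^2 - 18*b - 4) + 18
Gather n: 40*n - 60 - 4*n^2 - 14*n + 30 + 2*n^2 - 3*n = -2*n^2 + 23*n - 30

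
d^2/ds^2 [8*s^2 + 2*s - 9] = 16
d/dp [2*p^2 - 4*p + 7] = 4*p - 4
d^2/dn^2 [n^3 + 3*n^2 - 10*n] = 6*n + 6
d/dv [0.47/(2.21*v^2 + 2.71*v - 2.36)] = (-2.0774*v - 1.2737)/(2.21*v^2 + 2.71*v - 2.36)^2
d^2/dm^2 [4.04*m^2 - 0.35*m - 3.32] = 8.08000000000000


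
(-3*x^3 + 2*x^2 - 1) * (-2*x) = 6*x^4 - 4*x^3 + 2*x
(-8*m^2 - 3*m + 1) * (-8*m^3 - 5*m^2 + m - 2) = 64*m^5 + 64*m^4 - m^3 + 8*m^2 + 7*m - 2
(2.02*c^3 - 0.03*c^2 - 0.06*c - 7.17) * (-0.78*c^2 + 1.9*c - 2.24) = -1.5756*c^5 + 3.8614*c^4 - 4.535*c^3 + 5.5458*c^2 - 13.4886*c + 16.0608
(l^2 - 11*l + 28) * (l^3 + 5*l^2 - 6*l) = l^5 - 6*l^4 - 33*l^3 + 206*l^2 - 168*l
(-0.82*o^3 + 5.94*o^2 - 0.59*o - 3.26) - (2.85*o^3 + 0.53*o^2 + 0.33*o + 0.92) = -3.67*o^3 + 5.41*o^2 - 0.92*o - 4.18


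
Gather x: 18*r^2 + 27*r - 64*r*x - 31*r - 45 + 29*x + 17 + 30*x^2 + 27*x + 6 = 18*r^2 - 4*r + 30*x^2 + x*(56 - 64*r) - 22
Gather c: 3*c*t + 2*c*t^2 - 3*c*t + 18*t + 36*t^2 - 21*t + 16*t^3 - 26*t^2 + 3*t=2*c*t^2 + 16*t^3 + 10*t^2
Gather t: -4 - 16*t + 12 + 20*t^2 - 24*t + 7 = 20*t^2 - 40*t + 15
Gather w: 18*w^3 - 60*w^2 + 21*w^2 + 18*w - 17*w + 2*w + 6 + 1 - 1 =18*w^3 - 39*w^2 + 3*w + 6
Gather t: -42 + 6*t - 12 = 6*t - 54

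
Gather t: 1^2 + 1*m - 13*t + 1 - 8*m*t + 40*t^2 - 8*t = m + 40*t^2 + t*(-8*m - 21) + 2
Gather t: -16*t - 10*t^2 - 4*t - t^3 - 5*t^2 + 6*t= -t^3 - 15*t^2 - 14*t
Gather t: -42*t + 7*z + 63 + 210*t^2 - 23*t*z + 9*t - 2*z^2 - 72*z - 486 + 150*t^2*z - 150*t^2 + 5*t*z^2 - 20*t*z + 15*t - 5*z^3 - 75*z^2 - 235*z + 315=t^2*(150*z + 60) + t*(5*z^2 - 43*z - 18) - 5*z^3 - 77*z^2 - 300*z - 108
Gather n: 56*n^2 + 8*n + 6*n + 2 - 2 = 56*n^2 + 14*n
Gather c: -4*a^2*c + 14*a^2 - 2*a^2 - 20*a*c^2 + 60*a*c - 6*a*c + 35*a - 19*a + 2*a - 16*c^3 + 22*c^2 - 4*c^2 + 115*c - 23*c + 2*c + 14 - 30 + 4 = 12*a^2 + 18*a - 16*c^3 + c^2*(18 - 20*a) + c*(-4*a^2 + 54*a + 94) - 12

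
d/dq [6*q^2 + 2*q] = 12*q + 2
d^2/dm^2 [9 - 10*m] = 0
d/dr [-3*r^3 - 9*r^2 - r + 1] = -9*r^2 - 18*r - 1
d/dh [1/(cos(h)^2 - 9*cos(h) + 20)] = (2*cos(h) - 9)*sin(h)/(cos(h)^2 - 9*cos(h) + 20)^2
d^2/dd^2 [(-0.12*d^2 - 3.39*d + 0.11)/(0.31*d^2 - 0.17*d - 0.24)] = (-0.664206*d^3 + 0.0098579999999997*d^2 - 1.548078*d + 0.285526)/(0.029791*d^6 - 0.049011*d^5 - 0.042315*d^4 + 0.070975*d^3 + 0.03276*d^2 - 0.029376*d - 0.013824)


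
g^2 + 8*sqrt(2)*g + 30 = (g + 3*sqrt(2))*(g + 5*sqrt(2))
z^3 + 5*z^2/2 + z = z*(z + 1/2)*(z + 2)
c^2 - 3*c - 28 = (c - 7)*(c + 4)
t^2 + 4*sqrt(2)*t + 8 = (t + 2*sqrt(2))^2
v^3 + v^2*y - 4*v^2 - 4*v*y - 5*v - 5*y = (v - 5)*(v + 1)*(v + y)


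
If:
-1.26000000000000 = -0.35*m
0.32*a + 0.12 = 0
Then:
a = -0.38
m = 3.60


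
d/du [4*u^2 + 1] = 8*u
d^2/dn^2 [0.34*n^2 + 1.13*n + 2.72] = 0.680000000000000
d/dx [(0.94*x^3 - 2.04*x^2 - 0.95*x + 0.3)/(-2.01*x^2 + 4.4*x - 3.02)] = (-1.8894*x^4 + 8.272*x^3 - 19.4019*x^2 + 13.5276*x + 1.549)/(4.0401*x^4 - 17.688*x^3 + 31.5004*x^2 - 26.576*x + 9.1204)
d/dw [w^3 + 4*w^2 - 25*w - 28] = 3*w^2 + 8*w - 25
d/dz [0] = 0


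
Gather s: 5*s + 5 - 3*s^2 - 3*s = -3*s^2 + 2*s + 5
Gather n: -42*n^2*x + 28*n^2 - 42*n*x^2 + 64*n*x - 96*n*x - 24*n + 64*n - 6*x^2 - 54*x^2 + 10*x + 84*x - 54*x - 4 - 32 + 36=n^2*(28 - 42*x) + n*(-42*x^2 - 32*x + 40) - 60*x^2 + 40*x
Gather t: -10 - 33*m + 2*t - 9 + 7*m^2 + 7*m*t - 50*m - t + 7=7*m^2 - 83*m + t*(7*m + 1) - 12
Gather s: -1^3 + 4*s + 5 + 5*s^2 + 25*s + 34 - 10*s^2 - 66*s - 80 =-5*s^2 - 37*s - 42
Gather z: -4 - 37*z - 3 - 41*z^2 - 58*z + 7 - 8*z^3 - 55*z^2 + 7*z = -8*z^3 - 96*z^2 - 88*z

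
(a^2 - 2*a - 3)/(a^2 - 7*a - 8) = (a - 3)/(a - 8)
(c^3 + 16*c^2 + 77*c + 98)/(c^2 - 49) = (c^2 + 9*c + 14)/(c - 7)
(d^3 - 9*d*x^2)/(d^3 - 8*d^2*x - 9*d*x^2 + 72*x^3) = d/(d - 8*x)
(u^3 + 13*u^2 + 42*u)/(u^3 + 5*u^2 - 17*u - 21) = u*(u + 6)/(u^2 - 2*u - 3)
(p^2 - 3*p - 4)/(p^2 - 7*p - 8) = (p - 4)/(p - 8)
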